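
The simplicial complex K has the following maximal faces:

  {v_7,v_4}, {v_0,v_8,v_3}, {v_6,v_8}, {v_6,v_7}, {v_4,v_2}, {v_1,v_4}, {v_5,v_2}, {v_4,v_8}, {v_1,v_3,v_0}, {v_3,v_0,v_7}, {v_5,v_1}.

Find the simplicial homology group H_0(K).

H_0 ≅ Z.

We work with the vertex ordering v_0 < v_1 < v_2 < v_3 < v_4 < v_5 < v_6 < v_7 < v_8. The simplices of K, each written with vertices in increasing order, are:

  0-simplices (9): [v_0], [v_1], [v_2], [v_3], [v_4], [v_5], [v_6], [v_7], [v_8]
  1-simplices (15): (15 of them)
  2-simplices (3): [v_0,v_1,v_3], [v_0,v_3,v_7], [v_0,v_3,v_8]

so the chain groups are C_0 ≅ Z^9, C_1 ≅ Z^15, C_2 ≅ Z^3.

Boundary ∂_1: C_1 → C_0 sends each edge [p,q] (with p < q) to q − p. For instance
  ∂[v_1,v_4] = [v_4] − [v_1].
The 9×15 boundary matrix has rank 8 and Smith normal form diag(1,1,1,1,1,1,1,1).

∂_2: C_2 → C_1 maps a triangle to the signed sum of its edges. For instance
  ∂[v_0,v_3,v_7] = [v_3,v_7] − [v_0,v_7] + [v_0,v_3],
  ∂[v_0,v_3,v_8] = [v_3,v_8] − [v_0,v_8] + [v_0,v_3].
This gives a 15×3 integer matrix of rank 3; reducing to Smith normal form yields diagonal entries (1,1,1).

Now H_k = ker ∂_k / im ∂_{k+1}, so:

  H_0: rank C_0 − rank ∂_1 = 9 − 8 = 1, and the invariant factors of ∂_1 are all 1, so H_0 = Z.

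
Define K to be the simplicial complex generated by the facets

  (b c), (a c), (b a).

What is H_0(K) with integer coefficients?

We work with the vertex ordering a < b < c. The simplices of K, each written with vertices in increasing order, are:

  0-simplices (3): a, b, c
  1-simplices (3): ab, ac, bc

Hence C_0 ≅ Z^3, C_1 ≅ Z^3.

∂_1: C_1 → C_0 maps an edge to its endpoints' difference, ∂[p,q] = q − p. For instance
  ∂bc = c − b.
As a 3×3 matrix over Z this has rank 2, with invariant factors (1,1).

Reading off H_k = ker ∂_k / im ∂_{k+1}:

  H_0: rank C_0 − rank ∂_1 = 3 − 2 = 1, and the invariant factors of ∂_1 are all 1, so H_0 ≅ Z.

H_0 = Z.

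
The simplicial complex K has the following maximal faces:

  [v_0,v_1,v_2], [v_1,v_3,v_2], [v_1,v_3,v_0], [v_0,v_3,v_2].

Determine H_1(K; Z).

H_1 = 0.

K has 4 vertices, 6 edges, 4 triangles.
rank ∂_1 = 3, rank ∂_2 = 3 ⇒ b_1 = 6 − 3 − 3 = 0; all invariant factors of ∂_2 are 1 so no torsion. So H_1 = 0.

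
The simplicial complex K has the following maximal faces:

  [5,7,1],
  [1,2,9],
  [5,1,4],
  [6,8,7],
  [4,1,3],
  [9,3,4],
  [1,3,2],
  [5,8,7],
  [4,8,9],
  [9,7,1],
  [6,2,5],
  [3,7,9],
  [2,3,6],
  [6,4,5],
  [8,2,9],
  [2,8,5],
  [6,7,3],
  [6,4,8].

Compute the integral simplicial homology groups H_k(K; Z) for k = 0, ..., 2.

H_0 ≅ Z,  H_1 ≅ Z ⊕ Z_2,  H_2 = 0.

Order the vertices as 1 < 2 < 3 < 4 < 5 < 6 < 7 < 8 < 9. Listing each simplex with vertices in this order, K has dimension 2 with simplices:

  0-simplices (9): [1], [2], [3], [4], [5], [6], [7], [8], [9]
  1-simplices (27): (27 of them)
  2-simplices (18): [1,2,3], [1,2,9], [1,3,4], [1,4,5], [1,5,7], [1,7,9], [2,3,6], [2,5,6], [2,5,8], [2,8,9], [3,4,9], [3,6,7], [3,7,9], [4,5,6], [4,6,8], [4,8,9], [5,7,8], [6,7,8]

so the chain groups are C_0 ≅ Z^9, C_1 ≅ Z^27, C_2 ≅ Z^18.

Boundary ∂_1: C_1 → C_0 maps an edge to its endpoints' difference, ∂[p,q] = q − p. For instance
  ∂[6,8] = [8] − [6].
As a 9×27 matrix over Z this has rank 8, with invariant factors (1,1,1,1,1,1,1,1).

The boundary map ∂_2: C_2 → C_1 maps a triangle to the signed sum of its edges. For instance
  ∂[3,7,9] = [7,9] − [3,9] + [3,7],
  ∂[1,2,9] = [2,9] − [1,9] + [1,2].
The resulting 27×18 matrix has rank 18, and its Smith normal form has invariant factors (1,1,1,1,1,1,1,1,1,1,1,1,1,1,1,1,1,2).

Now H_k = ker ∂_k / im ∂_{k+1}, so:

  H_0: rank C_0 − rank ∂_1 = 9 − 8 = 1, and the invariant factors of ∂_1 are all 1, so H_0 = Z.
  H_1: rank ker ∂_1 − rank ∂_2 = (27 − 8) − 18 = 1, and ∂_2 has invariant factor 2 > 1, so H_1 = Z ⊕ Z_2.
  H_2: rank ker ∂_2 − rank ∂_3 = (18 − 18) − 0 = 0, and there is no ∂_3, so H_2 = 0.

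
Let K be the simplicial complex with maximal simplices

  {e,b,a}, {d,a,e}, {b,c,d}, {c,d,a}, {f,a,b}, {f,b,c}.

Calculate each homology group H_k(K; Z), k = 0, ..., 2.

H_0 = Z,  H_1 = Z,  H_2 = 0.

Take the total order a < b < c < d < e < f on the vertex set. Then K (dimension 2) consists of the simplices:

  0-simplices (6): a, b, c, d, e, f
  1-simplices (12): ab, ac, ad, ae, af, bc, bd, be, bf, cd, cf, de
  2-simplices (6): abe, abf, acd, ade, bcd, bcf

Hence C_0 ≅ Z^6, C_1 ≅ Z^12, C_2 ≅ Z^6.

The boundary map ∂_1: C_1 → C_0 is given by ∂[p,q] = [q] − [p].
This gives a 6×12 integer matrix of rank 5; reducing to Smith normal form yields diagonal entries (1,1,1,1,1).

The boundary map ∂_2: C_2 → C_1 maps a triangle to the signed sum of its edges. For instance
  ∂abe = be − ae + ab,
  ∂ade = de − ae + ad.
As a 12×6 matrix over Z this has rank 6, with invariant factors (1,1,1,1,1,1).

Computing H_k = (kernel of ∂_k) / (image of ∂_{k+1}):

  H_0: rank C_0 − rank ∂_1 = 6 − 5 = 1, and the invariant factors of ∂_1 are all 1, so H_0 = Z.
  H_1: rank ker ∂_1 − rank ∂_2 = (12 − 5) − 6 = 1, and the invariant factors of ∂_2 are all 1, so H_1 = Z.
  H_2: rank ker ∂_2 − rank ∂_3 = (6 − 6) − 0 = 0, and there is no ∂_3, so H_2 = 0.

(K is a triangulation of the cylinder S^1 x I.)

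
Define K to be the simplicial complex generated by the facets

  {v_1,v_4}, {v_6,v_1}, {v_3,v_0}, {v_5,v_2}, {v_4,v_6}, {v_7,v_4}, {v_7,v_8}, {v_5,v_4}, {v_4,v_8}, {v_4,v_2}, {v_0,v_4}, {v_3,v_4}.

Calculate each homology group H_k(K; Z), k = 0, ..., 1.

Take the total order v_0 < v_1 < v_2 < v_3 < v_4 < v_5 < v_6 < v_7 < v_8 on the vertex set. Then K (dimension 1) consists of the simplices:

  0-simplices (9): [v_0], [v_1], [v_2], [v_3], [v_4], [v_5], [v_6], [v_7], [v_8]
  1-simplices (12): [v_0,v_3], [v_0,v_4], [v_1,v_4], [v_1,v_6], [v_2,v_4], [v_2,v_5], [v_3,v_4], [v_4,v_5], [v_4,v_6], [v_4,v_7], [v_4,v_8], [v_7,v_8]

Hence C_0 ≅ Z^9, C_1 ≅ Z^12.

The boundary map ∂_1: C_1 → C_0 sends each edge [p,q] (with p < q) to q − p. For instance
  ∂[v_2,v_4] = [v_4] − [v_2].
As a 9×12 matrix over Z this has rank 8, with invariant factors (1,1,1,1,1,1,1,1).

From H_k ≅ ker(∂_k) / im(∂_{k+1}) we obtain:

  H_0: rank C_0 − rank ∂_1 = 9 − 8 = 1, and the invariant factors of ∂_1 are all 1, so H_0 ≅ Z.
  H_1: rank ker ∂_1 − rank ∂_2 = (12 − 8) − 0 = 4, and there is no ∂_2, so H_1 ≅ Z^4.

H_0 ≅ Z,  H_1 ≅ Z^4.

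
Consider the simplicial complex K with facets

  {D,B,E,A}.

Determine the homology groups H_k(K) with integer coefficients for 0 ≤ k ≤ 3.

Order the vertices as A < B < D < E. Listing each simplex with vertices in this order, K has dimension 3 with simplices:

  0-simplices (4): A, B, D, E
  1-simplices (6): AB, AD, AE, BD, BE, DE
  2-simplices (4): ABD, ABE, ADE, BDE
  3-simplices (1): ABDE

Hence C_0 ≅ Z^4, C_1 ≅ Z^6, C_2 ≅ Z^4, C_3 ≅ Z^1.

∂_1: C_1 → C_0 sends each edge [p,q] (with p < q) to q − p. For instance
  ∂AB = B − A.
The 4×6 boundary matrix has rank 3 and Smith normal form diag(1,1,1).

The boundary map ∂_2: C_2 → C_1 maps a triangle to the signed sum of its edges. For instance
  ∂BDE = DE − BE + BD,
  ∂ABE = BE − AE + AB.
This gives a 6×4 integer matrix of rank 3; reducing to Smith normal form yields diagonal entries (1,1,1).

∂_3: C_3 → C_2 sends each 3-simplex σ to the alternating sum Σ_i (−1)^i (σ with its i-th vertex removed). For instance
  ∂ABDE = BDE − ADE + ABE − ABD.
As a 4×1 matrix over Z this has rank 1, with invariant factors (1).

Computing H_k = (kernel of ∂_k) / (image of ∂_{k+1}):

  H_0: rank C_0 − rank ∂_1 = 4 − 3 = 1, and the invariant factors of ∂_1 are all 1, so H_0 ≅ Z.
  H_1: rank ker ∂_1 − rank ∂_2 = (6 − 3) − 3 = 0, and the invariant factors of ∂_2 are all 1, so H_1 ≅ 0.
  H_2: rank ker ∂_2 − rank ∂_3 = (4 − 3) − 1 = 0, and the invariant factors of ∂_3 are all 1, so H_2 ≅ 0.
  H_3: rank ker ∂_3 − rank ∂_4 = (1 − 1) − 0 = 0, and there is no ∂_4, so H_3 ≅ 0.

As a check, the Euler characteristic is 4 − 6 + 4 − 1 = 1, which agrees with 1 − 0 + 0 − 0 = 1.

H_0 ≅ Z,  H_1 = 0,  H_2 = 0,  H_3 = 0.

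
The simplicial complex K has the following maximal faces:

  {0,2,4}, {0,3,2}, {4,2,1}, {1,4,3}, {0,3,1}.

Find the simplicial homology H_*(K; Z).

Take the total order 0 < 1 < 2 < 3 < 4 on the vertex set. Then K (dimension 2) consists of the simplices:

  0-simplices (5): [0], [1], [2], [3], [4]
  1-simplices (10): [0,1], [0,2], [0,3], [0,4], [1,2], [1,3], [1,4], [2,3], [2,4], [3,4]
  2-simplices (5): [0,1,3], [0,2,3], [0,2,4], [1,2,4], [1,3,4]

Hence C_0 ≅ Z^5, C_1 ≅ Z^10, C_2 ≅ Z^5.

Boundary ∂_1: C_1 → C_0 maps an edge to its endpoints' difference, ∂[p,q] = q − p. For instance
  ∂[1,2] = [2] − [1].
The resulting 5×10 matrix has rank 4, and its Smith normal form has invariant factors (1,1,1,1).

The boundary map ∂_2: C_2 → C_1 sends each 2-simplex [p,q,r] to [q,r] − [p,r] + [p,q]. For instance
  ∂[0,2,4] = [2,4] − [0,4] + [0,2],
  ∂[1,3,4] = [3,4] − [1,4] + [1,3].
The resulting 10×5 matrix has rank 5, and its Smith normal form has invariant factors (1,1,1,1,1).

From H_k ≅ ker(∂_k) / im(∂_{k+1}) we obtain:

  H_0: rank C_0 − rank ∂_1 = 5 − 4 = 1, and the invariant factors of ∂_1 are all 1, so H_0 = Z.
  H_1: rank ker ∂_1 − rank ∂_2 = (10 − 4) − 5 = 1, and the invariant factors of ∂_2 are all 1, so H_1 = Z.
  H_2: rank ker ∂_2 − rank ∂_3 = (5 − 5) − 0 = 0, and there is no ∂_3, so H_2 = 0.

(K is a triangulation of the Möbius band.)

H_0 ≅ Z,  H_1 ≅ Z,  H_2 = 0.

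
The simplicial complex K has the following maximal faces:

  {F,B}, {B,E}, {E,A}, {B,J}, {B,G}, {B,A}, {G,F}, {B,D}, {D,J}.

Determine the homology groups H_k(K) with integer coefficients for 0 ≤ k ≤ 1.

H_0 ≅ Z,  H_1 ≅ Z^3.

Order the vertices as A < B < D < E < F < G < J. Listing each simplex with vertices in this order, K has dimension 1 with simplices:

  0-simplices (7): A, B, D, E, F, G, J
  1-simplices (9): AB, AE, BD, BE, BF, BG, BJ, DJ, FG

giving chain groups C_0 ≅ Z^7, C_1 ≅ Z^9.

Boundary ∂_1: C_1 → C_0 sends each edge [p,q] (with p < q) to q − p. For instance
  ∂BG = G − B.
As a 7×9 matrix over Z this has rank 6, with invariant factors (1,1,1,1,1,1).

Computing H_k = (kernel of ∂_k) / (image of ∂_{k+1}):

  H_0: rank C_0 − rank ∂_1 = 7 − 6 = 1, and the invariant factors of ∂_1 are all 1, so H_0 = Z.
  H_1: rank ker ∂_1 − rank ∂_2 = (9 − 6) − 0 = 3, and there is no ∂_2, so H_1 = Z^3.

(K is a triangulation of a wedge of 3 circles.)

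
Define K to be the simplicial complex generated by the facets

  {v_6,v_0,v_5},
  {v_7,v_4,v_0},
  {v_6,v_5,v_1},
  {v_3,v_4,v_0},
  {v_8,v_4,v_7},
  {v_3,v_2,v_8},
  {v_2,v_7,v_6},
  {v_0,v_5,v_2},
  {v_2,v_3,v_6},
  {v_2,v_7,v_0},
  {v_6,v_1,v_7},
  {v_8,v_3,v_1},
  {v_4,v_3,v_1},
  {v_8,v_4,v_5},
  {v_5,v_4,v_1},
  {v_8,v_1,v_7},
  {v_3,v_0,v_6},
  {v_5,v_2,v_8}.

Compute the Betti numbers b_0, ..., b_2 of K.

b_0 = 1, b_1 = 1, b_2 = 0.

We work with the vertex ordering v_0 < v_1 < v_2 < v_3 < v_4 < v_5 < v_6 < v_7 < v_8. The simplices of K, each written with vertices in increasing order, are:

  0-simplices (9): [v_0], [v_1], [v_2], [v_3], [v_4], [v_5], [v_6], [v_7], [v_8]
  1-simplices (27): (27 of them)
  2-simplices (18): (18 of them)

so the chain groups are C_0 ≅ Z^9, C_1 ≅ Z^27, C_2 ≅ Z^18.

The boundary map ∂_1: C_1 → C_0 is given by ∂[p,q] = [q] − [p]. For instance
  ∂[v_1,v_4] = [v_4] − [v_1].
As a 9×27 matrix over Z this has rank 8, with invariant factors (1,1,1,1,1,1,1,1).

Boundary ∂_2: C_2 → C_1 sends each 2-simplex [p,q,r] to [q,r] − [p,r] + [p,q]. For instance
  ∂[v_0,v_2,v_5] = [v_2,v_5] − [v_0,v_5] + [v_0,v_2],
  ∂[v_1,v_5,v_6] = [v_5,v_6] − [v_1,v_6] + [v_1,v_5].
The resulting 27×18 matrix has rank 18, and its Smith normal form has invariant factors (1,1,1,1,1,1,1,1,1,1,1,1,1,1,1,1,1,2).

Reading off H_k = ker ∂_k / im ∂_{k+1}:

  H_0: rank C_0 − rank ∂_1 = 9 − 8 = 1, and the invariant factors of ∂_1 are all 1, so H_0 ≅ Z.
  H_1: rank ker ∂_1 − rank ∂_2 = (27 − 8) − 18 = 1, and ∂_2 has invariant factor 2 > 1, so H_1 ≅ Z ⊕ Z/2.
  H_2: rank ker ∂_2 − rank ∂_3 = (18 − 18) − 0 = 0, and there is no ∂_3, so H_2 ≅ 0.

As a check, the Euler characteristic is 9 − 27 + 18 = 0, which agrees with 1 − 1 + 0 = 0.

Hence the Betti numbers are b_0 = 1, b_1 = 1, b_2 = 0.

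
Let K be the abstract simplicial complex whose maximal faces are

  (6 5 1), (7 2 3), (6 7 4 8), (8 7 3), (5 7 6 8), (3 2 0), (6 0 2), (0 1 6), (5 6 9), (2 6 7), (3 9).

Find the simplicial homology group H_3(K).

H_3 ≅ 0.

Take the total order 0 < 1 < 2 < 3 < 4 < 5 < 6 < 7 < 8 < 9 on the vertex set. Then K (dimension 3) consists of the simplices:

  0-simplices (10): [0], [1], [2], [3], [4], [5], [6], [7], [8], [9]
  1-simplices (23): [0,1], [0,2], [0,3], [0,6], [1,5], [1,6], [2,3], [2,6], [2,7], [3,7], [3,8], [3,9], [4,6], [4,7], [4,8], [5,6], [5,7], [5,8], [5,9], [6,7], [6,8], [6,9], [7,8]
  2-simplices (15): [0,1,6], [0,2,3], [0,2,6], [1,5,6], [2,3,7], [2,6,7], [3,7,8], [4,6,7], [4,6,8], [4,7,8], [5,6,7], [5,6,8], [5,6,9], [5,7,8], [6,7,8]
  3-simplices (2): [4,6,7,8], [5,6,7,8]

so the chain groups are C_0 ≅ Z^10, C_1 ≅ Z^23, C_2 ≅ Z^15, C_3 ≅ Z^2.

Boundary ∂_1: C_1 → C_0 maps an edge to its endpoints' difference, ∂[p,q] = q − p.
As a 10×23 matrix over Z this has rank 9, with invariant factors (1,1,1,1,1,1,1,1,1).

The boundary map ∂_2: C_2 → C_1 sends each 2-simplex [p,q,r] to [q,r] − [p,r] + [p,q]. For instance
  ∂[0,2,6] = [2,6] − [0,6] + [0,2],
  ∂[5,6,8] = [6,8] − [5,8] + [5,6].
This gives a 23×15 integer matrix of rank 13; reducing to Smith normal form yields diagonal entries (1,1,1,1,1,1,1,1,1,1,1,1,1).

Boundary ∂_3: C_3 → C_2 sends each 3-simplex σ to the alternating sum Σ_i (−1)^i (σ with its i-th vertex removed). For instance
  ∂[4,6,7,8] = [6,7,8] − [4,7,8] + [4,6,8] − [4,6,7],
  ∂[5,6,7,8] = [6,7,8] − [5,7,8] + [5,6,8] − [5,6,7].
The 15×2 boundary matrix has rank 2 and Smith normal form diag(1,1).

Reading off H_k = ker ∂_k / im ∂_{k+1}:

  H_3: rank ker ∂_3 − rank ∂_4 = (2 − 2) − 0 = 0, and there is no ∂_4, so H_3 ≅ 0.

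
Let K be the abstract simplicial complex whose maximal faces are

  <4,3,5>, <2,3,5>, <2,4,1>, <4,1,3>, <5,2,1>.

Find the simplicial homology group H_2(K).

Fix the vertex order 1 < 2 < 3 < 4 < 5 and write every simplex with vertices in increasing order. Then dim K = 2 and the simplices of K are:

  0-simplices (5): [1], [2], [3], [4], [5]
  1-simplices (10): [1,2], [1,3], [1,4], [1,5], [2,3], [2,4], [2,5], [3,4], [3,5], [4,5]
  2-simplices (5): [1,2,4], [1,2,5], [1,3,4], [2,3,5], [3,4,5]

giving chain groups C_0 ≅ Z^5, C_1 ≅ Z^10, C_2 ≅ Z^5.

∂_1: C_1 → C_0 is given by ∂[p,q] = [q] − [p]. For instance
  ∂[2,5] = [5] − [2].
This gives a 5×10 integer matrix of rank 4; reducing to Smith normal form yields diagonal entries (1,1,1,1).

The boundary map ∂_2: C_2 → C_1 acts by ∂[p,q,r] = [q,r] − [p,r] + [p,q]. For instance
  ∂[3,4,5] = [4,5] − [3,5] + [3,4],
  ∂[2,3,5] = [3,5] − [2,5] + [2,3].
The resulting 10×5 matrix has rank 5, and its Smith normal form has invariant factors (1,1,1,1,1).

Computing H_k = (kernel of ∂_k) / (image of ∂_{k+1}):

  H_2: rank ker ∂_2 − rank ∂_3 = (5 − 5) − 0 = 0, and there is no ∂_3, so H_2 = 0.

H_2 ≅ 0.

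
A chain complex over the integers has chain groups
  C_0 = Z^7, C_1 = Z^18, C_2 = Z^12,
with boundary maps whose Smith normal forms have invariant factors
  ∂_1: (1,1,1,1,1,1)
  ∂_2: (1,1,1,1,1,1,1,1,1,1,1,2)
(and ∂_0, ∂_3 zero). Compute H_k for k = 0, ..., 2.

H_0: b_0 = 7 − 0 − 6 = 1; torsion from ∂_1 factors > 1: none. So H_0 = Z.
H_1: b_1 = 18 − 6 − 12 = 0; torsion from ∂_2 factors > 1: [2]. So H_1 = Z/2.
H_2: b_2 = 12 − 12 − 0 = 0; torsion from ∂_3 factors > 1: none. So H_2 = 0.

H_0 = Z,  H_1 = Z/2,  H_2 = 0.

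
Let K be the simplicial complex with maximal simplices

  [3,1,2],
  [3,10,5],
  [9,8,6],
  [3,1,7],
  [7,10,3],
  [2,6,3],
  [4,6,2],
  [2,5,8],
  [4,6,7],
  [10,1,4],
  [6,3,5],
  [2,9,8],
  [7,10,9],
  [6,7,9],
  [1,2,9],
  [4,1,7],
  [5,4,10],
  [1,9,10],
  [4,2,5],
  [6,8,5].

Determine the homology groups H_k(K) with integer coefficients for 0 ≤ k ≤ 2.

H_0 = Z,  H_1 = Z ⊕ Z_2,  H_2 = 0.

Order the vertices as 1 < 2 < 3 < 4 < 5 < 6 < 7 < 8 < 9 < 10. Listing each simplex with vertices in this order, K has dimension 2 with simplices:

  0-simplices (10): [1], [2], [3], [4], [5], [6], [7], [8], [9], [10]
  1-simplices (30): (30 of them)
  2-simplices (20): (20 of them)

so the chain groups are C_0 ≅ Z^10, C_1 ≅ Z^30, C_2 ≅ Z^20.

The boundary map ∂_1: C_1 → C_0 sends each edge [p,q] (with p < q) to q − p.
The 10×30 boundary matrix has rank 9 and Smith normal form diag(1,1,1,1,1,1,1,1,1).

The boundary map ∂_2: C_2 → C_1 maps a triangle to the signed sum of its edges. For instance
  ∂[2,5,8] = [5,8] − [2,8] + [2,5],
  ∂[4,6,7] = [6,7] − [4,7] + [4,6].
The 30×20 boundary matrix has rank 20 and Smith normal form diag(1,1,1,1,1,1,1,1,1,1,1,1,1,1,1,1,1,1,1,2).

Now H_k = ker ∂_k / im ∂_{k+1}, so:

  H_0: rank C_0 − rank ∂_1 = 10 − 9 = 1, and the invariant factors of ∂_1 are all 1, so H_0 = Z.
  H_1: rank ker ∂_1 − rank ∂_2 = (30 − 9) − 20 = 1, and ∂_2 has invariant factor 2 > 1, so H_1 = Z ⊕ Z_2.
  H_2: rank ker ∂_2 − rank ∂_3 = (20 − 20) − 0 = 0, and there is no ∂_3, so H_2 = 0.

As a check, the Euler characteristic is 10 − 30 + 20 = 0, which agrees with 1 − 1 + 0 = 0.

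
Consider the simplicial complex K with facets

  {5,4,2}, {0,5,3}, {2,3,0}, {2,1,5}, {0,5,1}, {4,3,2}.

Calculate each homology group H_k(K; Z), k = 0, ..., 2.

H_0 = Z,  H_1 = Z,  H_2 = 0.

Fix the vertex order 0 < 1 < 2 < 3 < 4 < 5 and write every simplex with vertices in increasing order. Then dim K = 2 and the simplices of K are:

  0-simplices (6): [0], [1], [2], [3], [4], [5]
  1-simplices (12): [0,1], [0,2], [0,3], [0,5], [1,2], [1,5], [2,3], [2,4], [2,5], [3,4], [3,5], [4,5]
  2-simplices (6): [0,1,5], [0,2,3], [0,3,5], [1,2,5], [2,3,4], [2,4,5]

Hence C_0 ≅ Z^6, C_1 ≅ Z^12, C_2 ≅ Z^6.

∂_1: C_1 → C_0 sends each edge [p,q] (with p < q) to q − p. For instance
  ∂[4,5] = [5] − [4].
As a 6×12 matrix over Z this has rank 5, with invariant factors (1,1,1,1,1).

∂_2: C_2 → C_1 acts by ∂[p,q,r] = [q,r] − [p,r] + [p,q]. For instance
  ∂[1,2,5] = [2,5] − [1,5] + [1,2],
  ∂[0,3,5] = [3,5] − [0,5] + [0,3].
The resulting 12×6 matrix has rank 6, and its Smith normal form has invariant factors (1,1,1,1,1,1).

Reading off H_k = ker ∂_k / im ∂_{k+1}:

  H_0: rank C_0 − rank ∂_1 = 6 − 5 = 1, and the invariant factors of ∂_1 are all 1, so H_0 = Z.
  H_1: rank ker ∂_1 − rank ∂_2 = (12 − 5) − 6 = 1, and the invariant factors of ∂_2 are all 1, so H_1 = Z.
  H_2: rank ker ∂_2 − rank ∂_3 = (6 − 6) − 0 = 0, and there is no ∂_3, so H_2 = 0.

As a check, the Euler characteristic is 6 − 12 + 6 = 0, which agrees with 1 − 1 + 0 = 0.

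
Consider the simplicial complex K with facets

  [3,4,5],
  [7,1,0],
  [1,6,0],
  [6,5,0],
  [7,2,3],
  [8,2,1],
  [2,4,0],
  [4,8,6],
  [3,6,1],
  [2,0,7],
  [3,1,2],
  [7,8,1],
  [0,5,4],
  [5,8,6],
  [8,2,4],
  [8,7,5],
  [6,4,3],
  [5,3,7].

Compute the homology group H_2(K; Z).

Order the vertices as 0 < 1 < 2 < 3 < 4 < 5 < 6 < 7 < 8. Listing each simplex with vertices in this order, K has dimension 2 with simplices:

  0-simplices (9): [0], [1], [2], [3], [4], [5], [6], [7], [8]
  1-simplices (27): (27 of them)
  2-simplices (18): [0,1,6], [0,1,7], [0,2,4], [0,2,7], [0,4,5], [0,5,6], [1,2,3], [1,2,8], [1,3,6], [1,7,8], [2,3,7], [2,4,8], [3,4,5], [3,4,6], [3,5,7], [4,6,8], [5,6,8], [5,7,8]

giving chain groups C_0 ≅ Z^9, C_1 ≅ Z^27, C_2 ≅ Z^18.

∂_1: C_1 → C_0 is given by ∂[p,q] = [q] − [p]. For instance
  ∂[1,8] = [8] − [1].
As a 9×27 matrix over Z this has rank 8, with invariant factors (1,1,1,1,1,1,1,1).

The boundary map ∂_2: C_2 → C_1 acts by ∂[p,q,r] = [q,r] − [p,r] + [p,q]. For instance
  ∂[1,2,8] = [2,8] − [1,8] + [1,2],
  ∂[5,6,8] = [6,8] − [5,8] + [5,6].
The resulting 27×18 matrix has rank 18, and its Smith normal form has invariant factors (1,1,1,1,1,1,1,1,1,1,1,1,1,1,1,1,1,2).

Reading off H_k = ker ∂_k / im ∂_{k+1}:

  H_2: rank ker ∂_2 − rank ∂_3 = (18 − 18) − 0 = 0, and there is no ∂_3, so H_2 = 0.

H_2 = 0.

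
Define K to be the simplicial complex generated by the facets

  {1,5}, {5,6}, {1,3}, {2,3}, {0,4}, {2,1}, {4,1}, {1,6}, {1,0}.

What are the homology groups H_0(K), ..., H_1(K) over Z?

Fix the vertex order 0 < 1 < 2 < 3 < 4 < 5 < 6 and write every simplex with vertices in increasing order. Then dim K = 1 and the simplices of K are:

  0-simplices (7): [0], [1], [2], [3], [4], [5], [6]
  1-simplices (9): [0,1], [0,4], [1,2], [1,3], [1,4], [1,5], [1,6], [2,3], [5,6]

giving chain groups C_0 ≅ Z^7, C_1 ≅ Z^9.

Boundary ∂_1: C_1 → C_0 maps an edge to its endpoints' difference, ∂[p,q] = q − p.
The resulting 7×9 matrix has rank 6, and its Smith normal form has invariant factors (1,1,1,1,1,1).

Reading off H_k = ker ∂_k / im ∂_{k+1}:

  H_0: rank C_0 − rank ∂_1 = 7 − 6 = 1, and the invariant factors of ∂_1 are all 1, so H_0 ≅ Z.
  H_1: rank ker ∂_1 − rank ∂_2 = (9 − 6) − 0 = 3, and there is no ∂_2, so H_1 ≅ Z^3.

As a check, the Euler characteristic is 7 − 9 = -2, which agrees with 1 − 3 = -2.

H_0 = Z,  H_1 = Z^3.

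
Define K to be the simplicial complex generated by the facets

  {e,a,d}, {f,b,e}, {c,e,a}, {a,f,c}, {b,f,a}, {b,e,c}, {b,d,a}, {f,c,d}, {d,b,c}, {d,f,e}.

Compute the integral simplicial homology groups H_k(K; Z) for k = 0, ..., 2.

H_0 ≅ Z,  H_1 ≅ Z/2Z,  H_2 = 0.

Fix the vertex order a < b < c < d < e < f and write every simplex with vertices in increasing order. Then dim K = 2 and the simplices of K are:

  0-simplices (6): a, b, c, d, e, f
  1-simplices (15): ab, ac, ad, ae, af, bc, bd, be, bf, cd, ce, cf, de, df, ef
  2-simplices (10): abd, abf, ace, acf, ade, bcd, bce, bef, cdf, def

giving chain groups C_0 ≅ Z^6, C_1 ≅ Z^15, C_2 ≅ Z^10.

Boundary ∂_1: C_1 → C_0 maps an edge to its endpoints' difference, ∂[p,q] = q − p. For instance
  ∂de = e − d.
This gives a 6×15 integer matrix of rank 5; reducing to Smith normal form yields diagonal entries (1,1,1,1,1).

The boundary map ∂_2: C_2 → C_1 sends each 2-simplex [p,q,r] to [q,r] − [p,r] + [p,q]. For instance
  ∂acf = cf − af + ac,
  ∂bcd = cd − bd + bc.
The 15×10 boundary matrix has rank 10 and Smith normal form diag(1,1,1,1,1,1,1,1,1,2).

From H_k ≅ ker(∂_k) / im(∂_{k+1}) we obtain:

  H_0: rank C_0 − rank ∂_1 = 6 − 5 = 1, and the invariant factors of ∂_1 are all 1, so H_0 ≅ Z.
  H_1: rank ker ∂_1 − rank ∂_2 = (15 − 5) − 10 = 0, and ∂_2 has invariant factor 2 > 1, so H_1 ≅ Z/2Z.
  H_2: rank ker ∂_2 − rank ∂_3 = (10 − 10) − 0 = 0, and there is no ∂_3, so H_2 ≅ 0.

As a check, the Euler characteristic is 6 − 15 + 10 = 1, which agrees with 1 − 0 + 0 = 1.
(K is a triangulation of the real projective plane RP^2.)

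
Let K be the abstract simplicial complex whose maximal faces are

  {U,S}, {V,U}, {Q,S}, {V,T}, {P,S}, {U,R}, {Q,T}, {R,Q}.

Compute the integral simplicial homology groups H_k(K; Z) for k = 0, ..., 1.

Order the vertices as P < Q < R < S < T < U < V. Listing each simplex with vertices in this order, K has dimension 1 with simplices:

  0-simplices (7): P, Q, R, S, T, U, V
  1-simplices (8): PS, QR, QS, QT, RU, SU, TV, UV

giving chain groups C_0 ≅ Z^7, C_1 ≅ Z^8.

∂_1: C_1 → C_0 is given by ∂[p,q] = [q] − [p]. For instance
  ∂QT = T − Q.
The resulting 7×8 matrix has rank 6, and its Smith normal form has invariant factors (1,1,1,1,1,1).

Reading off H_k = ker ∂_k / im ∂_{k+1}:

  H_0: rank C_0 − rank ∂_1 = 7 − 6 = 1, and the invariant factors of ∂_1 are all 1, so H_0 = Z.
  H_1: rank ker ∂_1 − rank ∂_2 = (8 − 6) − 0 = 2, and there is no ∂_2, so H_1 = Z^2.

H_0 ≅ Z,  H_1 ≅ Z^2.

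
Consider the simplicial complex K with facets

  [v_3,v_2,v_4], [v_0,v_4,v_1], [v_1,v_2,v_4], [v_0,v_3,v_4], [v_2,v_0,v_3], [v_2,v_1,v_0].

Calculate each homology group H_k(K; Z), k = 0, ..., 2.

H_0 = Z,  H_1 = 0,  H_2 = Z.

Fix the vertex order v_0 < v_1 < v_2 < v_3 < v_4 and write every simplex with vertices in increasing order. Then dim K = 2 and the simplices of K are:

  0-simplices (5): [v_0], [v_1], [v_2], [v_3], [v_4]
  1-simplices (9): [v_0,v_1], [v_0,v_2], [v_0,v_3], [v_0,v_4], [v_1,v_2], [v_1,v_4], [v_2,v_3], [v_2,v_4], [v_3,v_4]
  2-simplices (6): [v_0,v_1,v_2], [v_0,v_1,v_4], [v_0,v_2,v_3], [v_0,v_3,v_4], [v_1,v_2,v_4], [v_2,v_3,v_4]

Hence C_0 ≅ Z^5, C_1 ≅ Z^9, C_2 ≅ Z^6.

Boundary ∂_1: C_1 → C_0 maps an edge to its endpoints' difference, ∂[p,q] = q − p. For instance
  ∂[v_0,v_1] = [v_1] − [v_0].
The resulting 5×9 matrix has rank 4, and its Smith normal form has invariant factors (1,1,1,1).

Boundary ∂_2: C_2 → C_1 maps a triangle to the signed sum of its edges. For instance
  ∂[v_0,v_2,v_3] = [v_2,v_3] − [v_0,v_3] + [v_0,v_2],
  ∂[v_1,v_2,v_4] = [v_2,v_4] − [v_1,v_4] + [v_1,v_2].
The resulting 9×6 matrix has rank 5, and its Smith normal form has invariant factors (1,1,1,1,1).

Computing H_k = (kernel of ∂_k) / (image of ∂_{k+1}):

  H_0: rank C_0 − rank ∂_1 = 5 − 4 = 1, and the invariant factors of ∂_1 are all 1, so H_0 = Z.
  H_1: rank ker ∂_1 − rank ∂_2 = (9 − 4) − 5 = 0, and the invariant factors of ∂_2 are all 1, so H_1 = 0.
  H_2: rank ker ∂_2 − rank ∂_3 = (6 − 5) − 0 = 1, and there is no ∂_3, so H_2 = Z.

As a check, the Euler characteristic is 5 − 9 + 6 = 2, which agrees with 1 − 0 + 1 = 2.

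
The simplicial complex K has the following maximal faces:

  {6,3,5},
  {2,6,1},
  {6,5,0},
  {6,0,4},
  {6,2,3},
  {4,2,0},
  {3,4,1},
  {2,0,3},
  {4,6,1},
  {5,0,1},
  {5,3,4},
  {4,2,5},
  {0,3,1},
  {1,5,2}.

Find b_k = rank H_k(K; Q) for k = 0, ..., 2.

Fix the vertex order 0 < 1 < 2 < 3 < 4 < 5 < 6 and write every simplex with vertices in increasing order. Then dim K = 2 and the simplices of K are:

  0-simplices (7): [0], [1], [2], [3], [4], [5], [6]
  1-simplices (21): [0,1], [0,2], [0,3], [0,4], [0,5], [0,6], [1,2], [1,3], [1,4], [1,5], [1,6], [2,3], [2,4], [2,5], [2,6], [3,4], [3,5], [3,6], [4,5], [4,6], [5,6]
  2-simplices (14): [0,1,3], [0,1,5], [0,2,3], [0,2,4], [0,4,6], [0,5,6], [1,2,5], [1,2,6], [1,3,4], [1,4,6], [2,3,6], [2,4,5], [3,4,5], [3,5,6]

so the chain groups are C_0 ≅ Z^7, C_1 ≅ Z^21, C_2 ≅ Z^14.

∂_1: C_1 → C_0 is given by ∂[p,q] = [q] − [p]. For instance
  ∂[5,6] = [6] − [5].
The resulting 7×21 matrix has rank 6, and its Smith normal form has invariant factors (1,1,1,1,1,1).

∂_2: C_2 → C_1 maps a triangle to the signed sum of its edges. For instance
  ∂[2,4,5] = [4,5] − [2,5] + [2,4],
  ∂[3,5,6] = [5,6] − [3,6] + [3,5].
The 21×14 boundary matrix has rank 13 and Smith normal form diag(1,1,1,1,1,1,1,1,1,1,1,1,1).

Reading off H_k = ker ∂_k / im ∂_{k+1}:

  H_0: rank C_0 − rank ∂_1 = 7 − 6 = 1, and the invariant factors of ∂_1 are all 1, so H_0 = Z.
  H_1: rank ker ∂_1 − rank ∂_2 = (21 − 6) − 13 = 2, and the invariant factors of ∂_2 are all 1, so H_1 = Z^2.
  H_2: rank ker ∂_2 − rank ∂_3 = (14 − 13) − 0 = 1, and there is no ∂_3, so H_2 = Z.

As a check, the Euler characteristic is 7 − 21 + 14 = 0, which agrees with 1 − 2 + 1 = 0.
(K is a triangulation of the torus T^2.)

Hence the Betti numbers are b_0 = 1, b_1 = 2, b_2 = 1.

b_0 = 1, b_1 = 2, b_2 = 1.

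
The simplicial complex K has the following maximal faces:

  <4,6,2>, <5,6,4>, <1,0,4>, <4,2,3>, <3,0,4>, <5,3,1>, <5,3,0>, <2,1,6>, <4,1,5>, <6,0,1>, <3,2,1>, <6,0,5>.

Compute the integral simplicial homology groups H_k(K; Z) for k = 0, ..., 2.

H_0 ≅ Z,  H_1 ≅ Z/2Z,  H_2 = 0.

Order the vertices as 0 < 1 < 2 < 3 < 4 < 5 < 6. Listing each simplex with vertices in this order, K has dimension 2 with simplices:

  0-simplices (7): [0], [1], [2], [3], [4], [5], [6]
  1-simplices (18): [0,1], [0,3], [0,4], [0,5], [0,6], [1,2], [1,3], [1,4], [1,5], [1,6], [2,3], [2,4], [2,6], [3,4], [3,5], [4,5], [4,6], [5,6]
  2-simplices (12): [0,1,4], [0,1,6], [0,3,4], [0,3,5], [0,5,6], [1,2,3], [1,2,6], [1,3,5], [1,4,5], [2,3,4], [2,4,6], [4,5,6]

giving chain groups C_0 ≅ Z^7, C_1 ≅ Z^18, C_2 ≅ Z^12.

Boundary ∂_1: C_1 → C_0 sends each edge [p,q] (with p < q) to q − p.
The resulting 7×18 matrix has rank 6, and its Smith normal form has invariant factors (1,1,1,1,1,1).

Boundary ∂_2: C_2 → C_1 sends each 2-simplex [p,q,r] to [q,r] − [p,r] + [p,q]. For instance
  ∂[1,4,5] = [4,5] − [1,5] + [1,4],
  ∂[0,3,5] = [3,5] − [0,5] + [0,3].
As a 18×12 matrix over Z this has rank 12, with invariant factors (1,1,1,1,1,1,1,1,1,1,1,2).

Computing H_k = (kernel of ∂_k) / (image of ∂_{k+1}):

  H_0: rank C_0 − rank ∂_1 = 7 − 6 = 1, and the invariant factors of ∂_1 are all 1, so H_0 = Z.
  H_1: rank ker ∂_1 − rank ∂_2 = (18 − 6) − 12 = 0, and ∂_2 has invariant factor 2 > 1, so H_1 = Z/2Z.
  H_2: rank ker ∂_2 − rank ∂_3 = (12 − 12) − 0 = 0, and there is no ∂_3, so H_2 = 0.

As a check, the Euler characteristic is 7 − 18 + 12 = 1, which agrees with 1 − 0 + 0 = 1.
(K is a triangulation of the real projective plane RP^2.)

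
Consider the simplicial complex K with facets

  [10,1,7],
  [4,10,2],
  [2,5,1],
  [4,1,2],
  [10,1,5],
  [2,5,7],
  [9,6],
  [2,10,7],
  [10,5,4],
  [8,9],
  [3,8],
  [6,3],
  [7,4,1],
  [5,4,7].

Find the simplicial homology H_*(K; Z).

We work with the vertex ordering 1 < 2 < 3 < 4 < 5 < 6 < 7 < 8 < 9 < 10. The simplices of K, each written with vertices in increasing order, are:

  0-simplices (10): [1], [2], [3], [4], [5], [6], [7], [8], [9], [10]
  1-simplices (19): [1,2], [1,4], [1,5], [1,7], [1,10], [2,4], [2,5], [2,7], [2,10], [3,6], [3,8], [4,5], [4,7], [4,10], [5,7], [5,10], [6,9], [7,10], [8,9]
  2-simplices (10): [1,2,4], [1,2,5], [1,4,7], [1,5,10], [1,7,10], [2,4,10], [2,5,7], [2,7,10], [4,5,7], [4,5,10]

Hence C_0 ≅ Z^10, C_1 ≅ Z^19, C_2 ≅ Z^10.

Boundary ∂_1: C_1 → C_0 is given by ∂[p,q] = [q] − [p].
This gives a 10×19 integer matrix of rank 8; reducing to Smith normal form yields diagonal entries (1,1,1,1,1,1,1,1).

Boundary ∂_2: C_2 → C_1 sends each 2-simplex [p,q,r] to [q,r] − [p,r] + [p,q]. For instance
  ∂[1,7,10] = [7,10] − [1,10] + [1,7],
  ∂[1,5,10] = [5,10] − [1,10] + [1,5].
As a 19×10 matrix over Z this has rank 10, with invariant factors (1,1,1,1,1,1,1,1,1,2).

From H_k ≅ ker(∂_k) / im(∂_{k+1}) we obtain:

  H_0: rank C_0 − rank ∂_1 = 10 − 8 = 2, and the invariant factors of ∂_1 are all 1, so H_0 ≅ Z^2.
  H_1: rank ker ∂_1 − rank ∂_2 = (19 − 8) − 10 = 1, and ∂_2 has invariant factor 2 > 1, so H_1 ≅ Z ⊕ Z/2Z.
  H_2: rank ker ∂_2 − rank ∂_3 = (10 − 10) − 0 = 0, and there is no ∂_3, so H_2 ≅ 0.

As a check, the Euler characteristic is 10 − 19 + 10 = 1, which agrees with 2 − 1 + 0 = 1.
(K is a triangulation of the disjoint union of the circle S^1 and the real projective plane RP^2.)

H_0 ≅ Z^2,  H_1 ≅ Z ⊕ Z/2Z,  H_2 = 0.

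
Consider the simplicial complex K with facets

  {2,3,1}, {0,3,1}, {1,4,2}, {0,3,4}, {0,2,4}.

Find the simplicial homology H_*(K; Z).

Take the total order 0 < 1 < 2 < 3 < 4 on the vertex set. Then K (dimension 2) consists of the simplices:

  0-simplices (5): [0], [1], [2], [3], [4]
  1-simplices (10): [0,1], [0,2], [0,3], [0,4], [1,2], [1,3], [1,4], [2,3], [2,4], [3,4]
  2-simplices (5): [0,1,3], [0,2,4], [0,3,4], [1,2,3], [1,2,4]

Hence C_0 ≅ Z^5, C_1 ≅ Z^10, C_2 ≅ Z^5.

The boundary map ∂_1: C_1 → C_0 sends each edge [p,q] (with p < q) to q − p. For instance
  ∂[2,4] = [4] − [2].
The resulting 5×10 matrix has rank 4, and its Smith normal form has invariant factors (1,1,1,1).

Boundary ∂_2: C_2 → C_1 sends each 2-simplex [p,q,r] to [q,r] − [p,r] + [p,q]. For instance
  ∂[0,2,4] = [2,4] − [0,4] + [0,2],
  ∂[1,2,4] = [2,4] − [1,4] + [1,2].
This gives a 10×5 integer matrix of rank 5; reducing to Smith normal form yields diagonal entries (1,1,1,1,1).

From H_k ≅ ker(∂_k) / im(∂_{k+1}) we obtain:

  H_0: rank C_0 − rank ∂_1 = 5 − 4 = 1, and the invariant factors of ∂_1 are all 1, so H_0 = Z.
  H_1: rank ker ∂_1 − rank ∂_2 = (10 − 4) − 5 = 1, and the invariant factors of ∂_2 are all 1, so H_1 = Z.
  H_2: rank ker ∂_2 − rank ∂_3 = (5 − 5) − 0 = 0, and there is no ∂_3, so H_2 = 0.

H_0 ≅ Z,  H_1 ≅ Z,  H_2 = 0.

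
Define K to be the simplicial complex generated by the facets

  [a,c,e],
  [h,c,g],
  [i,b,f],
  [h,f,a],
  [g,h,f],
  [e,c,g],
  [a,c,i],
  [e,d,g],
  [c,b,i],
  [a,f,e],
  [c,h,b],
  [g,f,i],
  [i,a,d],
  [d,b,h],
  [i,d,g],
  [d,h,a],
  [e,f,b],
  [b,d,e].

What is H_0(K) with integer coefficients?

Fix the vertex order a < b < c < d < e < f < g < h < i and write every simplex with vertices in increasing order. Then dim K = 2 and the simplices of K are:

  0-simplices (9): a, b, c, d, e, f, g, h, i
  1-simplices (27): ac, ad, ae, af, ah, ai, bc, bd, be, bf, bh, bi, ce, cg, ch, ci, de, dg, dh, di, ef, eg, fg, fh, fi, gh, gi
  2-simplices (18): ace, aci, adh, adi, aef, afh, bch, bci, bde, bdh, bef, bfi, ceg, cgh, deg, dgi, fgh, fgi

Hence C_0 ≅ Z^9, C_1 ≅ Z^27, C_2 ≅ Z^18.

Boundary ∂_1: C_1 → C_0 maps an edge to its endpoints' difference, ∂[p,q] = q − p.
This gives a 9×27 integer matrix of rank 8; reducing to Smith normal form yields diagonal entries (1,1,1,1,1,1,1,1).

The boundary map ∂_2: C_2 → C_1 acts by ∂[p,q,r] = [q,r] − [p,r] + [p,q]. For instance
  ∂bef = ef − bf + be,
  ∂bde = de − be + bd.
As a 27×18 matrix over Z this has rank 17, with invariant factors (1,1,1,1,1,1,1,1,1,1,1,1,1,1,1,1,1).

Now H_k = ker ∂_k / im ∂_{k+1}, so:

  H_0: rank C_0 − rank ∂_1 = 9 − 8 = 1, and the invariant factors of ∂_1 are all 1, so H_0 = Z.

(K is a triangulation of the torus T^2.)

H_0 ≅ Z.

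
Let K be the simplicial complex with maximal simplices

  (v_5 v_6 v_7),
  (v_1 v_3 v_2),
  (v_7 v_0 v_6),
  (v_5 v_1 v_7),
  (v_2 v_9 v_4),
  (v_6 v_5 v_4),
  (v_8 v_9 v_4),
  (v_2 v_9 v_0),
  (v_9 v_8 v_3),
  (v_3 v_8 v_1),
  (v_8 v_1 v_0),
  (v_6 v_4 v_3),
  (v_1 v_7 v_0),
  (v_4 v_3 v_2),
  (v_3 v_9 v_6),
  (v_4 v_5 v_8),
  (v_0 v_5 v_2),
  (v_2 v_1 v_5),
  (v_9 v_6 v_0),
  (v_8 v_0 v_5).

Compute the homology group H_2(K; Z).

H_2 ≅ 0.

Take the total order v_0 < v_1 < v_2 < v_3 < v_4 < v_5 < v_6 < v_7 < v_8 < v_9 on the vertex set. Then K (dimension 2) consists of the simplices:

  0-simplices (10): [v_0], [v_1], [v_2], [v_3], [v_4], [v_5], [v_6], [v_7], [v_8], [v_9]
  1-simplices (30): (30 of them)
  2-simplices (20): (20 of them)

giving chain groups C_0 ≅ Z^10, C_1 ≅ Z^30, C_2 ≅ Z^20.

The boundary map ∂_1: C_1 → C_0 maps an edge to its endpoints' difference, ∂[p,q] = q − p. For instance
  ∂[v_0,v_6] = [v_6] − [v_0].
The 10×30 boundary matrix has rank 9 and Smith normal form diag(1,1,1,1,1,1,1,1,1).

The boundary map ∂_2: C_2 → C_1 maps a triangle to the signed sum of its edges. For instance
  ∂[v_0,v_2,v_5] = [v_2,v_5] − [v_0,v_5] + [v_0,v_2],
  ∂[v_2,v_3,v_4] = [v_3,v_4] − [v_2,v_4] + [v_2,v_3].
As a 30×20 matrix over Z this has rank 20, with invariant factors (1,1,1,1,1,1,1,1,1,1,1,1,1,1,1,1,1,1,1,2).

Reading off H_k = ker ∂_k / im ∂_{k+1}:

  H_2: rank ker ∂_2 − rank ∂_3 = (20 − 20) − 0 = 0, and there is no ∂_3, so H_2 ≅ 0.

(K is a triangulation of the Klein bottle.)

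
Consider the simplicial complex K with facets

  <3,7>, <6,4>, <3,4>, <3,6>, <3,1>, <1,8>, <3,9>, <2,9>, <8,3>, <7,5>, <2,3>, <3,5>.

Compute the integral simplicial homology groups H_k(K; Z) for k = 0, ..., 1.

H_0 ≅ Z,  H_1 ≅ Z^4.

Take the total order 1 < 2 < 3 < 4 < 5 < 6 < 7 < 8 < 9 on the vertex set. Then K (dimension 1) consists of the simplices:

  0-simplices (9): [1], [2], [3], [4], [5], [6], [7], [8], [9]
  1-simplices (12): [1,3], [1,8], [2,3], [2,9], [3,4], [3,5], [3,6], [3,7], [3,8], [3,9], [4,6], [5,7]

giving chain groups C_0 ≅ Z^9, C_1 ≅ Z^12.

∂_1: C_1 → C_0 maps an edge to its endpoints' difference, ∂[p,q] = q − p.
The resulting 9×12 matrix has rank 8, and its Smith normal form has invariant factors (1,1,1,1,1,1,1,1).

Reading off H_k = ker ∂_k / im ∂_{k+1}:

  H_0: rank C_0 − rank ∂_1 = 9 − 8 = 1, and the invariant factors of ∂_1 are all 1, so H_0 ≅ Z.
  H_1: rank ker ∂_1 − rank ∂_2 = (12 − 8) − 0 = 4, and there is no ∂_2, so H_1 ≅ Z^4.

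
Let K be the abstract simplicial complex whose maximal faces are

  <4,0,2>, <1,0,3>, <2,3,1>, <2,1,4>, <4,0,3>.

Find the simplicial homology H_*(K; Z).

H_0 = Z,  H_1 = Z,  H_2 = 0.

Take the total order 0 < 1 < 2 < 3 < 4 on the vertex set. Then K (dimension 2) consists of the simplices:

  0-simplices (5): [0], [1], [2], [3], [4]
  1-simplices (10): [0,1], [0,2], [0,3], [0,4], [1,2], [1,3], [1,4], [2,3], [2,4], [3,4]
  2-simplices (5): [0,1,3], [0,2,4], [0,3,4], [1,2,3], [1,2,4]

so the chain groups are C_0 ≅ Z^5, C_1 ≅ Z^10, C_2 ≅ Z^5.

The boundary map ∂_1: C_1 → C_0 sends each edge [p,q] (with p < q) to q − p.
The 5×10 boundary matrix has rank 4 and Smith normal form diag(1,1,1,1).

Boundary ∂_2: C_2 → C_1 maps a triangle to the signed sum of its edges. For instance
  ∂[0,2,4] = [2,4] − [0,4] + [0,2],
  ∂[1,2,3] = [2,3] − [1,3] + [1,2].
As a 10×5 matrix over Z this has rank 5, with invariant factors (1,1,1,1,1).

Computing H_k = (kernel of ∂_k) / (image of ∂_{k+1}):

  H_0: rank C_0 − rank ∂_1 = 5 − 4 = 1, and the invariant factors of ∂_1 are all 1, so H_0 = Z.
  H_1: rank ker ∂_1 − rank ∂_2 = (10 − 4) − 5 = 1, and the invariant factors of ∂_2 are all 1, so H_1 = Z.
  H_2: rank ker ∂_2 − rank ∂_3 = (5 − 5) − 0 = 0, and there is no ∂_3, so H_2 = 0.

As a check, the Euler characteristic is 5 − 10 + 5 = 0, which agrees with 1 − 1 + 0 = 0.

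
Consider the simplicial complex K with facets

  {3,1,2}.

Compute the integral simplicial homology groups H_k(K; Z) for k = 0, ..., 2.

H_0 = Z,  H_1 = 0,  H_2 = 0.

Take the total order 1 < 2 < 3 on the vertex set. Then K (dimension 2) consists of the simplices:

  0-simplices (3): [1], [2], [3]
  1-simplices (3): [1,2], [1,3], [2,3]
  2-simplices (1): [1,2,3]

giving chain groups C_0 ≅ Z^3, C_1 ≅ Z^3, C_2 ≅ Z^1.

The boundary map ∂_1: C_1 → C_0 sends each edge [p,q] (with p < q) to q − p.
As a 3×3 matrix over Z this has rank 2, with invariant factors (1,1).

The boundary map ∂_2: C_2 → C_1 maps a triangle to the signed sum of its edges. For instance
  ∂[1,2,3] = [2,3] − [1,3] + [1,2].
The 3×1 boundary matrix has rank 1 and Smith normal form diag(1).

From H_k ≅ ker(∂_k) / im(∂_{k+1}) we obtain:

  H_0: rank C_0 − rank ∂_1 = 3 − 2 = 1, and the invariant factors of ∂_1 are all 1, so H_0 ≅ Z.
  H_1: rank ker ∂_1 − rank ∂_2 = (3 − 2) − 1 = 0, and the invariant factors of ∂_2 are all 1, so H_1 ≅ 0.
  H_2: rank ker ∂_2 − rank ∂_3 = (1 − 1) − 0 = 0, and there is no ∂_3, so H_2 ≅ 0.

As a check, the Euler characteristic is 3 − 3 + 1 = 1, which agrees with 1 − 0 + 0 = 1.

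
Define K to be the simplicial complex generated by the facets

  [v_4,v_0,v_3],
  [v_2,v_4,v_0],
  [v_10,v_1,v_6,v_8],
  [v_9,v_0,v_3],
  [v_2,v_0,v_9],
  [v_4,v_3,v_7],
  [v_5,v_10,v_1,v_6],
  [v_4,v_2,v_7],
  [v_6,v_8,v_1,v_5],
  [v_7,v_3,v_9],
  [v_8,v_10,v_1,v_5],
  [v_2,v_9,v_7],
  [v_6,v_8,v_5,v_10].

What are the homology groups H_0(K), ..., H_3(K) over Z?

Fix the vertex order v_0 < v_1 < v_2 < v_3 < v_4 < v_5 < v_6 < v_7 < v_8 < v_9 < v_10 and write every simplex with vertices in increasing order. Then dim K = 3 and the simplices of K are:

  0-simplices (11): [v_0], [v_1], [v_2], [v_3], [v_4], [v_5], [v_6], [v_7], [v_8], [v_9], [v_10]
  1-simplices (22): (22 of them)
  2-simplices (18): (18 of them)
  3-simplices (5): [v_1,v_5,v_6,v_8], [v_1,v_5,v_6,v_10], [v_1,v_5,v_8,v_10], [v_1,v_6,v_8,v_10], [v_5,v_6,v_8,v_10]

so the chain groups are C_0 ≅ Z^11, C_1 ≅ Z^22, C_2 ≅ Z^18, C_3 ≅ Z^5.

∂_1: C_1 → C_0 is given by ∂[p,q] = [q] − [p]. For instance
  ∂[v_0,v_3] = [v_3] − [v_0].
As a 11×22 matrix over Z this has rank 9, with invariant factors (1,1,1,1,1,1,1,1,1).

The boundary map ∂_2: C_2 → C_1 acts by ∂[p,q,r] = [q,r] − [p,r] + [p,q]. For instance
  ∂[v_0,v_2,v_4] = [v_2,v_4] − [v_0,v_4] + [v_0,v_2],
  ∂[v_3,v_7,v_9] = [v_7,v_9] − [v_3,v_9] + [v_3,v_7].
The 22×18 boundary matrix has rank 13 and Smith normal form diag(1,1,1,1,1,1,1,1,1,1,1,1,1).

The boundary map ∂_3: C_3 → C_2 sends each 3-simplex σ to the alternating sum Σ_i (−1)^i (σ with its i-th vertex removed). For instance
  ∂[v_1,v_6,v_8,v_10] = [v_6,v_8,v_10] − [v_1,v_8,v_10] + [v_1,v_6,v_10] − [v_1,v_6,v_8],
  ∂[v_5,v_6,v_8,v_10] = [v_6,v_8,v_10] − [v_5,v_8,v_10] + [v_5,v_6,v_10] − [v_5,v_6,v_8].
The resulting 18×5 matrix has rank 4, and its Smith normal form has invariant factors (1,1,1,1).

Reading off H_k = ker ∂_k / im ∂_{k+1}:

  H_0: rank C_0 − rank ∂_1 = 11 − 9 = 2, and the invariant factors of ∂_1 are all 1, so H_0 ≅ Z^2.
  H_1: rank ker ∂_1 − rank ∂_2 = (22 − 9) − 13 = 0, and the invariant factors of ∂_2 are all 1, so H_1 ≅ 0.
  H_2: rank ker ∂_2 − rank ∂_3 = (18 − 13) − 4 = 1, and the invariant factors of ∂_3 are all 1, so H_2 ≅ Z.
  H_3: rank ker ∂_3 − rank ∂_4 = (5 − 4) − 0 = 1, and there is no ∂_4, so H_3 ≅ Z.

H_0 ≅ Z^2,  H_1 = 0,  H_2 ≅ Z,  H_3 ≅ Z.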